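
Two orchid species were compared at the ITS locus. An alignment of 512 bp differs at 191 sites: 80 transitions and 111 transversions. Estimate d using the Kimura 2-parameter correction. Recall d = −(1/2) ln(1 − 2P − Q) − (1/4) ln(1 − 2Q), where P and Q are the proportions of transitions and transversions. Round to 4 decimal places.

0.5189

P = 80/512 = 0.15625 and Q = 111/512 ≈ 0.216797.
Under the Kimura two-parameter model, d = −½ ln(1 − 2P − Q) − ¼ ln(1 − 2Q).
1 − 2P − Q = 0.470703, giving −½ ln(0.470703) = 0.376764.
1 − 2Q = 0.566406, giving −¼ ln(0.566406) = 0.142111.
d = 0.376764 + 0.142111 = 0.518875.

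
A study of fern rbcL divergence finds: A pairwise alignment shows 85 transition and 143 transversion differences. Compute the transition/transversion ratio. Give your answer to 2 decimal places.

R = 85/143 = 0.594405… ≈ 0.59 (to 2 d.p.).

0.59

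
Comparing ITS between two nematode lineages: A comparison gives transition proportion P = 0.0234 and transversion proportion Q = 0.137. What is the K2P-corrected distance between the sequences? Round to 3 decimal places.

Under the Kimura two-parameter model, d = −½ ln(1 − 2P − Q) − ¼ ln(1 − 2Q).
1 − 2P − Q = 0.8162, giving −½ ln(0.8162) = 0.101548.
1 − 2Q = 0.726, giving −¼ ln(0.726) = 0.080051.
d = 0.101548 + 0.080051 = 0.181599.

0.182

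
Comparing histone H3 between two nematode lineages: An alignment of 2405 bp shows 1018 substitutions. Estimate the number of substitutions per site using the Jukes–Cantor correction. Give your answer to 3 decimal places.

p = 1018/2405 ≈ 0.423285.
d = −(3/4) ln(1 − 4p/3) = −0.75 ln(1 − 0.56438) = −0.75 ln(0.43562)
  = −0.75 × (-0.830985) = 0.623239 substitutions/site.

0.623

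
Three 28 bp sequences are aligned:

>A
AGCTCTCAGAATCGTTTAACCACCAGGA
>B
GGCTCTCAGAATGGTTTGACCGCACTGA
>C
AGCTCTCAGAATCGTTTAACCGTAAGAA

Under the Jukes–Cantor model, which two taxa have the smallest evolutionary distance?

A–B: 7/28 differ, p = 0.250, d = 0.304.
A–C: 4/28 differ, p = 0.143, d = 0.158.
B–C: 7/28 differ, p = 0.250, d = 0.304.
The smallest distance is between A and C.

A and C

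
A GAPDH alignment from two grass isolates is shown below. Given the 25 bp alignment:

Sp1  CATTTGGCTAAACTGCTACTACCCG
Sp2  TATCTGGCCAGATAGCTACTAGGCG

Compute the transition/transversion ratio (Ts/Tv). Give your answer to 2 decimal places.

Transitions are A↔G and C↔T; transversions are all other mismatches.
Transitions: 5. Transversions: 3.
R = 5/3 = 1.666666… ≈ 1.67 (to 2 d.p.).

1.67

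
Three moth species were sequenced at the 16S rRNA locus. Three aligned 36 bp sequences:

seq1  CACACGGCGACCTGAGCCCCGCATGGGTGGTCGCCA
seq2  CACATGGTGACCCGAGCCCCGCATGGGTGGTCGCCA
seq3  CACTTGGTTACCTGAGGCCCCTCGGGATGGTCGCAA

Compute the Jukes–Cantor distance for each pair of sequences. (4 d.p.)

d(seq1,seq2) = 0.0883, d(seq1,seq3) = 0.3924, d(seq2,seq3) = 0.3470

seq1–seq2: 3/36 sites differ → p ≈ 0.083333, d = −0.75 ln(1 − 0.111111) = 0.088337 ≈ 0.0883.
seq1–seq3: 11/36 sites differ → p ≈ 0.305556, d = −0.75 ln(1 − 0.407408) = 0.392437 ≈ 0.3924.
seq2–seq3: 10/36 sites differ → p ≈ 0.277778, d = −0.75 ln(1 − 0.370371) = 0.346968 ≈ 0.3470.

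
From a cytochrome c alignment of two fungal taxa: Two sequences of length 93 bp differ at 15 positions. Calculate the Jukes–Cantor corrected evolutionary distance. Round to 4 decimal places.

p = 15/93 ≈ 0.16129.
d = −(3/4) ln(1 − 4p/3) = −0.75 ln(1 − 0.215053) = −0.75 ln(0.784947)
  = −0.75 × (-0.242139) = 0.181604 substitutions/site.

0.1816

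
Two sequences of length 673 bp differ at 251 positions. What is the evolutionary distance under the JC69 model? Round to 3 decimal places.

0.516

p = 251/673 ≈ 0.372957.
d = −(3/4) ln(1 − 4p/3) = −0.75 ln(1 − 0.497276) = −0.75 ln(0.502724)
  = −0.75 × (-0.687714) = 0.515786 substitutions/site.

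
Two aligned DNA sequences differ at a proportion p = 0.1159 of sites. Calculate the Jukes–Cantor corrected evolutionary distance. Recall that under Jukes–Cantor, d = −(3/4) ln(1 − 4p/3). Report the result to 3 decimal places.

0.126

d = −(3/4) ln(1 − 4p/3) = −0.75 ln(1 − 0.154533) = −0.75 ln(0.845467)
  = −0.75 × (-0.167866) = 0.125900 substitutions/site.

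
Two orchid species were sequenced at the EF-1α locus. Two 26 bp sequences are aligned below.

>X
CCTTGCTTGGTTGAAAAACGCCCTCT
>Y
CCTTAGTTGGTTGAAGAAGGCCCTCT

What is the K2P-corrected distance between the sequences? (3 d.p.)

0.173

Of 26 sites, 2 differences are transitions and 2 are transversions, so P = 2/26 ≈ 0.076923 and Q = 2/26 ≈ 0.076923.
Under the Kimura two-parameter model, d = −½ ln(1 − 2P − Q) − ¼ ln(1 − 2Q).
1 − 2P − Q = 0.769231, giving −½ ln(0.769231) = 0.131182.
1 − 2Q = 0.846154, giving −¼ ln(0.846154) = 0.041763.
d = 0.131182 + 0.041763 = 0.172945.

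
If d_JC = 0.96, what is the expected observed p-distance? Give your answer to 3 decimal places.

p = (3/4)(1 − e^(−4d/3)) = 0.75 × (1 − e^(-1.28)) = 0.75 × (1 − 0.278037) = 0.541472.

0.541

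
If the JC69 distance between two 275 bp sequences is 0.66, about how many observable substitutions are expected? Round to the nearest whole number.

121

Invert JC69: p = (3/4)(1 − e^(−4d/3)) = 0.75 × (1 − e^(-0.88)) = 0.75 × (1 − 0.414783) = 0.438913.
Expected differing sites = pL ≈ 0.438913 × 275 = 120.701075 ≈ 121.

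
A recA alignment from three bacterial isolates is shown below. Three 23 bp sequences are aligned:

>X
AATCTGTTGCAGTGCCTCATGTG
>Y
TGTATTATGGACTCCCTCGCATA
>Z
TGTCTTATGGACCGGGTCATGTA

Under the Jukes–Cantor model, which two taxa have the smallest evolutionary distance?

Y and Z

X–Y: 12/23 differ, p = 0.522, d = 0.892.
X–Z: 10/23 differ, p = 0.435, d = 0.650.
Y–Z: 8/23 differ, p = 0.348, d = 0.467.
The smallest distance is between Y and Z.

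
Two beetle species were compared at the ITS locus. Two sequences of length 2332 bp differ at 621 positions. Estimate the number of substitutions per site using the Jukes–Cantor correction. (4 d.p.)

0.3289

p = 621/2332 ≈ 0.266295.
d = −(3/4) ln(1 − 4p/3) = −0.75 ln(1 − 0.35506) = −0.75 ln(0.64494)
  = −0.75 × (-0.438598) = 0.328949 substitutions/site.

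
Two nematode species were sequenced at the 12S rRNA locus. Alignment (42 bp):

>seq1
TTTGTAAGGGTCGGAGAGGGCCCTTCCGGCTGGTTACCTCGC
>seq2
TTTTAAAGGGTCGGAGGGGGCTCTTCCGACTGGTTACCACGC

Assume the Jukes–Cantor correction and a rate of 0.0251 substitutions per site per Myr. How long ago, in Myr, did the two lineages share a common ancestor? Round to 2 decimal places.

The sequences differ at 6 of 42 sites (4, 5, 17, 22, 29, 39), so p = 6/42 ≈ 0.142857.
d = −(3/4) ln(1 − 4p/3) = −0.75 ln(1 − 0.190476) = −0.75 ln(0.809524)
  = −0.75 × (-0.211309) = 0.158482 substitutions/site.
Under a molecular clock d = 2μt, so t = d/(2μ) = 0.158482 / (2 × 0.0251) = 3.16 Myr.

3.16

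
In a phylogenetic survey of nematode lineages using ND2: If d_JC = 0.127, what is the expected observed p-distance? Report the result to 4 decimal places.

p = (3/4)(1 − e^(−4d/3)) = 0.75 × (1 − e^(-0.169333)) = 0.75 × (1 − 0.844228) = 0.116829.

0.1168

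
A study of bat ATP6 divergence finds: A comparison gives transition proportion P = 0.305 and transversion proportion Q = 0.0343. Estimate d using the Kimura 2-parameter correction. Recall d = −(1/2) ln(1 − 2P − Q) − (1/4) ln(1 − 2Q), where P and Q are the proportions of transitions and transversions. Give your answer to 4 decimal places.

Under the Kimura two-parameter model, d = −½ ln(1 − 2P − Q) − ¼ ln(1 − 2Q).
1 − 2P − Q = 0.3557, giving −½ ln(0.3557) = 0.516834.
1 − 2Q = 0.9314, giving −¼ ln(0.9314) = 0.017767.
d = 0.516834 + 0.017767 = 0.534601.

0.5346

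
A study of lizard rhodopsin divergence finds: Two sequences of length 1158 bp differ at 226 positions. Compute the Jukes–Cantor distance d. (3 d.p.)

p = 226/1158 ≈ 0.195164.
d = −(3/4) ln(1 − 4p/3) = −0.75 ln(1 − 0.260219) = −0.75 ln(0.739781)
  = −0.75 × (-0.301401) = 0.226051 substitutions/site.

0.226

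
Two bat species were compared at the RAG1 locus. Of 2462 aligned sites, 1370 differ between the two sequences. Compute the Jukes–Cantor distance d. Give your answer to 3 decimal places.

p = 1370/2462 ≈ 0.556458.
d = −(3/4) ln(1 − 4p/3) = −0.75 ln(1 − 0.741944) = −0.75 ln(0.258056)
  = −0.75 × (-1.354579) = 1.015934 substitutions/site.

1.016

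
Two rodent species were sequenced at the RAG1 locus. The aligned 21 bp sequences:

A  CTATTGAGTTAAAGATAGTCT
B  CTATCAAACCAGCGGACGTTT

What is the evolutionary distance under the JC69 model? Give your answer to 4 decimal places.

The sequences differ at 11 of 21 sites, so p = 11/21 ≈ 0.52381.
d = −(3/4) ln(1 − 4p/3) = −0.75 ln(1 − 0.698413) = −0.75 ln(0.301587)
  = −0.75 × (-1.198697) = 0.899023 substitutions/site.

0.8990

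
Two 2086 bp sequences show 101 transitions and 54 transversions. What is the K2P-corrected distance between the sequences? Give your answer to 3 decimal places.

P = 101/2086 ≈ 0.048418 and Q = 54/2086 ≈ 0.025887.
Under the Kimura two-parameter model, d = −½ ln(1 − 2P − Q) − ¼ ln(1 − 2Q).
1 − 2P − Q = 0.877277, giving −½ ln(0.877277) = 0.065466.
1 − 2Q = 0.948226, giving −¼ ln(0.948226) = 0.013291.
d = 0.065466 + 0.013291 = 0.078757.

0.079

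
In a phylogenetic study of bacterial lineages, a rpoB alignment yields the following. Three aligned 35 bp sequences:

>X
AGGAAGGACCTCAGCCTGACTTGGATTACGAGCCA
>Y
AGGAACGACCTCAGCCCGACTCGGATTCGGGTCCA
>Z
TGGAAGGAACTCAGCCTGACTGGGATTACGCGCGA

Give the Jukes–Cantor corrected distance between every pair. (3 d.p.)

X–Y: 7/35 sites differ → p = 0.2, d = −0.75 ln(1 − 0.266667) = 0.232617 ≈ 0.233.
X–Z: 5/35 sites differ → p ≈ 0.142857, d = −0.75 ln(1 − 0.190476) = 0.158482 ≈ 0.158.
Y–Z: 10/35 sites differ → p ≈ 0.285714, d = −0.75 ln(1 − 0.380952) = 0.359679 ≈ 0.360.

d(X,Y) = 0.233, d(X,Z) = 0.158, d(Y,Z) = 0.360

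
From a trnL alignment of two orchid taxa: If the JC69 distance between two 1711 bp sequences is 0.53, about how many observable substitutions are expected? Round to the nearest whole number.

650

Invert JC69: p = (3/4)(1 − e^(−4d/3)) = 0.75 × (1 − e^(-0.706667)) = 0.75 × (1 − 0.493286) = 0.380036.
Expected differing sites = pL ≈ 0.380036 × 1711 = 650.241596 ≈ 650.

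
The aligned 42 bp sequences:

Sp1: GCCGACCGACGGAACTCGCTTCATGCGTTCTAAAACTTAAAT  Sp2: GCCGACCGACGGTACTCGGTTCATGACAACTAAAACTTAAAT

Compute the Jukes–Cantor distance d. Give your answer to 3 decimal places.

The sequences differ at 6 of 42 sites (13, 19, 26, 27, 28, 29), so p = 6/42 ≈ 0.142857.
d = −(3/4) ln(1 − 4p/3) = −0.75 ln(1 − 0.190476) = −0.75 ln(0.809524)
  = −0.75 × (-0.211309) = 0.158482 substitutions/site.

0.158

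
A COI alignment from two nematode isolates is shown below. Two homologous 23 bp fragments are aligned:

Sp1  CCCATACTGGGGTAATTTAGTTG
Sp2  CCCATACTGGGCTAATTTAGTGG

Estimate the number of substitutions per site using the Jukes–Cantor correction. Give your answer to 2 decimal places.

0.09

The sequences differ at 2 of 23 sites (12, 22), so p = 2/23 ≈ 0.086957.
d = −(3/4) ln(1 − 4p/3) = −0.75 ln(1 − 0.115943) = −0.75 ln(0.884057)
  = −0.75 × (-0.123234) = 0.092426 substitutions/site.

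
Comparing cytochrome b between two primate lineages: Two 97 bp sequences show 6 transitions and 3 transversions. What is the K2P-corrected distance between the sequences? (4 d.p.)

P = 6/97 ≈ 0.061856 and Q = 3/97 ≈ 0.030928.
Under the Kimura two-parameter model, d = −½ ln(1 − 2P − Q) − ¼ ln(1 − 2Q).
1 − 2P − Q = 0.84536, giving −½ ln(0.84536) = 0.083996.
1 − 2Q = 0.938144, giving −¼ ln(0.938144) = 0.015963.
d = 0.083996 + 0.015963 = 0.099959.

0.1000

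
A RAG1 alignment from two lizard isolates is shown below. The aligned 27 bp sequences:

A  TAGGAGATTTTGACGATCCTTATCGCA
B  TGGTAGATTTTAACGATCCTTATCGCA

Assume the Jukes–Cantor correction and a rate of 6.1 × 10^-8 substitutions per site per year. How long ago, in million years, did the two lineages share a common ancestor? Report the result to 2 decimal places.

0.99

The sequences differ at 3 of 27 sites (2, 4, 12), so p = 3/27 ≈ 0.111111.
d = −(3/4) ln(1 − 4p/3) = −0.75 ln(1 − 0.148148) = −0.75 ln(0.851852)
  = −0.75 × (-0.160342) = 0.120257 substitutions/site.
Under a molecular clock d = 2μt, so t = d/(2μ) = 0.120257 / (2 × 6.1 × 10^-8) = 0.99 million years.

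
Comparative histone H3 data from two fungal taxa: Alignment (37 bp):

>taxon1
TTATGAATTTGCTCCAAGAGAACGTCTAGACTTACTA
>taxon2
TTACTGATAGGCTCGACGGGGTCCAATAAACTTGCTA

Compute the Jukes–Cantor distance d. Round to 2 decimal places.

The sequences differ at 15 of 37 sites, so p = 15/37 ≈ 0.405405.
d = −(3/4) ln(1 − 4p/3) = −0.75 ln(1 − 0.54054) = −0.75 ln(0.45946)
  = −0.75 × (-0.777703) = 0.583277 substitutions/site.

0.58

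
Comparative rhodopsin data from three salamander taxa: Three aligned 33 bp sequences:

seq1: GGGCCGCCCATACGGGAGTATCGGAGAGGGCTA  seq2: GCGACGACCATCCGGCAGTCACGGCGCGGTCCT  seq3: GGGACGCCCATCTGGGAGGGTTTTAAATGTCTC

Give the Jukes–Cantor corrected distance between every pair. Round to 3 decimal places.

d(seq1,seq2) = 0.497, d(seq1,seq3) = 0.497, d(seq2,seq3) = 0.780

seq1–seq2: 12/33 sites differ → p ≈ 0.363636, d = −0.75 ln(1 − 0.484848) = 0.497470 ≈ 0.497.
seq1–seq3: 12/33 sites differ → p ≈ 0.363636, d = −0.75 ln(1 − 0.484848) = 0.497470 ≈ 0.497.
seq2–seq3: 16/33 sites differ → p ≈ 0.484848, d = −0.75 ln(1 − 0.646464) = 0.779827 ≈ 0.780.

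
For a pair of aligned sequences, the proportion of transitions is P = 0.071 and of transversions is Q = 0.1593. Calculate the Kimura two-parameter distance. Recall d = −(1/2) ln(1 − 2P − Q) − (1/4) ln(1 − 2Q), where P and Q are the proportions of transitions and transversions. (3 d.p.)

0.275

Under the Kimura two-parameter model, d = −½ ln(1 − 2P − Q) − ¼ ln(1 − 2Q).
1 − 2P − Q = 0.6987, giving −½ ln(0.6987) = 0.179267.
1 − 2Q = 0.6814, giving −¼ ln(0.6814) = 0.095901.
d = 0.179267 + 0.095901 = 0.275168.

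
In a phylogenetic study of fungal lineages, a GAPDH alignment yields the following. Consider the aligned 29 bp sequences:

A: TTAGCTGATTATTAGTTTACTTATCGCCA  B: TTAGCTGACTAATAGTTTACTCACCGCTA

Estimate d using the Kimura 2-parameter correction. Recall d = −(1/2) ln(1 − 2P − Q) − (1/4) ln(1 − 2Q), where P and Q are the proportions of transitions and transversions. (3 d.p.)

0.204

Of 29 sites, 4 differences are transitions and 1 are transversions, so P = 4/29 ≈ 0.137931 and Q = 1/29 ≈ 0.034483.
Under the Kimura two-parameter model, d = −½ ln(1 − 2P − Q) − ¼ ln(1 − 2Q).
1 − 2P − Q = 0.689655, giving −½ ln(0.689655) = 0.185782.
1 − 2Q = 0.931034, giving −¼ ln(0.931034) = 0.017865.
d = 0.185782 + 0.017865 = 0.203647.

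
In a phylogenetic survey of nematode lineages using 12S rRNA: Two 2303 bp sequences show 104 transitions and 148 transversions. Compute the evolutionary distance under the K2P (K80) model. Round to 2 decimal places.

0.12

P = 104/2303 ≈ 0.045158 and Q = 148/2303 ≈ 0.064264.
Under the Kimura two-parameter model, d = −½ ln(1 − 2P − Q) − ¼ ln(1 − 2Q).
1 − 2P − Q = 0.84542, giving −½ ln(0.84542) = 0.083961.
1 − 2Q = 0.871472, giving −¼ ln(0.871472) = 0.034393.
d = 0.083961 + 0.034393 = 0.118354.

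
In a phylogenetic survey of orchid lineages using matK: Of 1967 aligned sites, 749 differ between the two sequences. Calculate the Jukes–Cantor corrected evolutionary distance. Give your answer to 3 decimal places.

0.532

p = 749/1967 ≈ 0.380783.
d = −(3/4) ln(1 − 4p/3) = −0.75 ln(1 − 0.507711) = −0.75 ln(0.492289)
  = −0.75 × (-0.708689) = 0.531517 substitutions/site.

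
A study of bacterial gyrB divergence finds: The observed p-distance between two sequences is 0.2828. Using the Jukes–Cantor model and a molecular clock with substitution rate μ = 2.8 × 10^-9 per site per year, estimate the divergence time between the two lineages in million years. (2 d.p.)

63.39

d = −(3/4) ln(1 − 4p/3) = −0.75 ln(1 − 0.377067) = −0.75 ln(0.622933)
  = −0.75 × (-0.473316) = 0.354987 substitutions/site.
Under a molecular clock d = 2μt, so t = d/(2μ) = 0.354987 / (2 × 2.8 × 10^-9) = 63.39 million years.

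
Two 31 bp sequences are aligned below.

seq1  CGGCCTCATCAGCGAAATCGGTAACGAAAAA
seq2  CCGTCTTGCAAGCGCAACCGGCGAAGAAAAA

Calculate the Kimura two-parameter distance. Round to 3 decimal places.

0.509

Of 31 sites, 7 differences are transitions and 4 are transversions, so P = 7/31 ≈ 0.225806 and Q = 4/31 ≈ 0.129032.
Under the Kimura two-parameter model, d = −½ ln(1 − 2P − Q) − ¼ ln(1 − 2Q).
1 − 2P − Q = 0.419356, giving −½ ln(0.419356) = 0.434518.
1 − 2Q = 0.741936, giving −¼ ln(0.741936) = 0.074623.
d = 0.434518 + 0.074623 = 0.509141.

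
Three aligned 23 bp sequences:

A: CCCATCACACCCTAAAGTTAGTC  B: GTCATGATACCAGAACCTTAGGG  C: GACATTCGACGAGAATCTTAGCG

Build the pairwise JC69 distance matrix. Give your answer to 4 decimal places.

d(A,B) = 0.6501, d(A,C) = 0.8922, d(B,C) = 0.3904

A–B: 10/23 sites differ → p ≈ 0.434783, d = −0.75 ln(1 − 0.579711) = 0.650110 ≈ 0.6501.
A–C: 12/23 sites differ → p ≈ 0.521739, d = −0.75 ln(1 − 0.695652) = 0.892188 ≈ 0.8922.
B–C: 7/23 sites differ → p ≈ 0.304348, d = −0.75 ln(1 − 0.405797) = 0.390401 ≈ 0.3904.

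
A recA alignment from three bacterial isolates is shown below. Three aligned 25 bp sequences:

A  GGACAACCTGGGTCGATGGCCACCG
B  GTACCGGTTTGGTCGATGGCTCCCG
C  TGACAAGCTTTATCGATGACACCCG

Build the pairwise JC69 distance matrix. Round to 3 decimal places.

A–B: 8/25 sites differ → p = 0.32, d = −0.75 ln(1 − 0.426667) = 0.417216 ≈ 0.417.
A–C: 8/25 sites differ → p = 0.32, d = −0.75 ln(1 − 0.426667) = 0.417216 ≈ 0.417.
B–C: 9/25 sites differ → p = 0.36, d = −0.75 ln(1 − 0.48) = 0.490445 ≈ 0.490.

d(A,B) = 0.417, d(A,C) = 0.417, d(B,C) = 0.490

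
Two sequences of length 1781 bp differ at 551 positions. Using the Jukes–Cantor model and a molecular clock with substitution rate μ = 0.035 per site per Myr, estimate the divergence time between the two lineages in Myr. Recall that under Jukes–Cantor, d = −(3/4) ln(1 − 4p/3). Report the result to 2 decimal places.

p = 551/1781 ≈ 0.309377.
d = −(3/4) ln(1 − 4p/3) = −0.75 ln(1 − 0.412503) = −0.75 ln(0.587497)
  = −0.75 × (-0.531884) = 0.398913 substitutions/site.
Under a molecular clock d = 2μt, so t = d/(2μ) = 0.398913 / (2 × 0.035) = 5.70 Myr.

5.70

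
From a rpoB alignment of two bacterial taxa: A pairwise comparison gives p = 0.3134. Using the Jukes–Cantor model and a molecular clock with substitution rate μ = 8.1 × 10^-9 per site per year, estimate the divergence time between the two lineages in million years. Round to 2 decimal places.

d = −(3/4) ln(1 − 4p/3) = −0.75 ln(1 − 0.417867) = −0.75 ln(0.582133)
  = −0.75 × (-0.541056) = 0.405792 substitutions/site.
Under a molecular clock d = 2μt, so t = d/(2μ) = 0.405792 / (2 × 8.1 × 10^-9) = 25.05 million years.

25.05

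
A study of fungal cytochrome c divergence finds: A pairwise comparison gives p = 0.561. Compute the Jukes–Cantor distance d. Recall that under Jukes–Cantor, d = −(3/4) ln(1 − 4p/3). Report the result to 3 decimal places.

1.034

d = −(3/4) ln(1 − 4p/3) = −0.75 ln(1 − 0.748) = −0.75 ln(0.252)
  = −0.75 × (-1.378326) = 1.033745 substitutions/site.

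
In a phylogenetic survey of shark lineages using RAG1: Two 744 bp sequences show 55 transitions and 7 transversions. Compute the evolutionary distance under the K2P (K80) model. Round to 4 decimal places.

P = 55/744 ≈ 0.073925 and Q = 7/744 ≈ 0.009409.
Under the Kimura two-parameter model, d = −½ ln(1 − 2P − Q) − ¼ ln(1 − 2Q).
1 − 2P − Q = 0.842741, giving −½ ln(0.842741) = 0.085548.
1 − 2Q = 0.981182, giving −¼ ln(0.981182) = 0.004749.
d = 0.085548 + 0.004749 = 0.090297.

0.0903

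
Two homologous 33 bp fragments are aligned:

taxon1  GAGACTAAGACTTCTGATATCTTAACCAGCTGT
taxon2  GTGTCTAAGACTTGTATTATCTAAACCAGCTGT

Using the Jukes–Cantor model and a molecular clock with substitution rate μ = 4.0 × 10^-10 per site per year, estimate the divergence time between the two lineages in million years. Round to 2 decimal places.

The sequences differ at 6 of 33 sites (2, 4, 14, 16, 17, 23), so p = 6/33 ≈ 0.181818.
d = −(3/4) ln(1 − 4p/3) = −0.75 ln(1 − 0.242424) = −0.75 ln(0.757576)
  = −0.75 × (-0.277631) = 0.208223 substitutions/site.
Under a molecular clock d = 2μt, so t = d/(2μ) = 0.208223 / (2 × 4.0 × 10^-10) = 260.28 million years.

260.28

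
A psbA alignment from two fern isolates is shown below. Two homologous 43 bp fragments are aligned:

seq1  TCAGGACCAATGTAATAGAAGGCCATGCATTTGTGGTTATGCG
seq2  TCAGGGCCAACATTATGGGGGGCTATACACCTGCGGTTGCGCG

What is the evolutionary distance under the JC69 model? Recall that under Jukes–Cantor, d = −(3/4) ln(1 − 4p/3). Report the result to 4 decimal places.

The sequences differ at 14 of 43 sites, so p = 14/43 ≈ 0.325581.
d = −(3/4) ln(1 − 4p/3) = −0.75 ln(1 − 0.434108) = −0.75 ln(0.565892)
  = −0.75 × (-0.569352) = 0.427014 substitutions/site.

0.4270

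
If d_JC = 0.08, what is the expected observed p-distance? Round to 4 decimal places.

0.0759

p = (3/4)(1 − e^(−4d/3)) = 0.75 × (1 − e^(-0.106667)) = 0.75 × (1 − 0.898825) = 0.075881.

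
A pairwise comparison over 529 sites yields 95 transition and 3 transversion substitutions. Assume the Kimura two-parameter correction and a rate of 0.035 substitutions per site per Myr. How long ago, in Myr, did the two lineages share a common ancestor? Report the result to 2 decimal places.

P = 95/529 ≈ 0.179584 and Q = 3/529 ≈ 0.005671.
Under the Kimura two-parameter model, d = −½ ln(1 − 2P − Q) − ¼ ln(1 − 2Q).
1 − 2P − Q = 0.635161, giving −½ ln(0.635161) = 0.226938.
1 − 2Q = 0.988658, giving −¼ ln(0.988658) = 0.002852.
d = 0.226938 + 0.002852 = 0.229790.
Under a molecular clock d = 2μt, so t = d/(2μ) = 0.229790 / (2 × 0.035) = 3.28 Myr.

3.28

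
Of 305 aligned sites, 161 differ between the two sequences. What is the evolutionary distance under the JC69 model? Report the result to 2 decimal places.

p = 161/305 ≈ 0.527869.
d = −(3/4) ln(1 − 4p/3) = −0.75 ln(1 − 0.703825) = −0.75 ln(0.296175)
  = −0.75 × (-1.216805) = 0.912604 substitutions/site.

0.91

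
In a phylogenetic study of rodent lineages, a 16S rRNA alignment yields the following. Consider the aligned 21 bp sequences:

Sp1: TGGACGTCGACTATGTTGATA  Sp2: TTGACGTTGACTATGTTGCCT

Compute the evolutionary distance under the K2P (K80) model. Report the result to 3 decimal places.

0.287

Of 21 sites, 2 differences are transitions and 3 are transversions, so P = 2/21 ≈ 0.095238 and Q = 3/21 ≈ 0.142857.
Under the Kimura two-parameter model, d = −½ ln(1 − 2P − Q) − ¼ ln(1 − 2Q).
1 − 2P − Q = 0.666667, giving −½ ln(0.666667) = 0.202732.
1 − 2Q = 0.714286, giving −¼ ln(0.714286) = 0.084118.
d = 0.202732 + 0.084118 = 0.286850.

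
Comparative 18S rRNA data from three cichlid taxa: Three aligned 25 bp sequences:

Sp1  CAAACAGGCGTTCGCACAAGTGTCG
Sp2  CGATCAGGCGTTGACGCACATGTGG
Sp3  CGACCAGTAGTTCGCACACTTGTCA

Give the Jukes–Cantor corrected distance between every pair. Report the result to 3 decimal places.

Sp1–Sp2: 8/25 sites differ → p = 0.32, d = −0.75 ln(1 − 0.426667) = 0.417216 ≈ 0.417.
Sp1–Sp3: 7/25 sites differ → p = 0.28, d = −0.75 ln(1 − 0.373333) = 0.350505 ≈ 0.351.
Sp2–Sp3: 9/25 sites differ → p = 0.36, d = −0.75 ln(1 − 0.48) = 0.490445 ≈ 0.490.

d(Sp1,Sp2) = 0.417, d(Sp1,Sp3) = 0.351, d(Sp2,Sp3) = 0.490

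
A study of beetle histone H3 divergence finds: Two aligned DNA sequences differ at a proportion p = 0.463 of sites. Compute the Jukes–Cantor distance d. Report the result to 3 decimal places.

d = −(3/4) ln(1 − 4p/3) = −0.75 ln(1 − 0.617333) = −0.75 ln(0.382667)
  = −0.75 × (-0.960590) = 0.720443 substitutions/site.

0.720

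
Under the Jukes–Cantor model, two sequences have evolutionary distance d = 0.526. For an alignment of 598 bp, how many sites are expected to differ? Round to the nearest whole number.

226

Invert JC69: p = (3/4)(1 − e^(−4d/3)) = 0.75 × (1 − e^(-0.701333)) = 0.75 × (1 − 0.495924) = 0.378057.
Expected differing sites = pL ≈ 0.378057 × 598 = 226.078086 ≈ 226.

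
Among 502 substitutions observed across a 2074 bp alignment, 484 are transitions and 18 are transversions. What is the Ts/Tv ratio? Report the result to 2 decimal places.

26.89

R = 484/18 = 26.888888… ≈ 26.89 (to 2 d.p.).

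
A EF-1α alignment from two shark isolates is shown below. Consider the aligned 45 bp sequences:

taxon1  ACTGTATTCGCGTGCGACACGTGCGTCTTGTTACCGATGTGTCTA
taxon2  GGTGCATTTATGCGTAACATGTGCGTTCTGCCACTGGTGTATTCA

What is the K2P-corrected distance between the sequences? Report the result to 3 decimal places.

0.875

Of 45 sites, 18 differences are transitions and 1 are transversions, so P = 18/45 = 0.4 and Q = 1/45 ≈ 0.022222.
Under the Kimura two-parameter model, d = −½ ln(1 − 2P − Q) − ¼ ln(1 − 2Q).
1 − 2P − Q = 0.177778, giving −½ ln(0.177778) = 0.863610.
1 − 2Q = 0.955556, giving −¼ ln(0.955556) = 0.011365.
d = 0.863610 + 0.011365 = 0.874975.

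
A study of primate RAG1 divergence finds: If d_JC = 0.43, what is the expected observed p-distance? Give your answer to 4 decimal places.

p = (3/4)(1 − e^(−4d/3)) = 0.75 × (1 − e^(-0.573333)) = 0.75 × (1 − 0.563644) = 0.327267.

0.3273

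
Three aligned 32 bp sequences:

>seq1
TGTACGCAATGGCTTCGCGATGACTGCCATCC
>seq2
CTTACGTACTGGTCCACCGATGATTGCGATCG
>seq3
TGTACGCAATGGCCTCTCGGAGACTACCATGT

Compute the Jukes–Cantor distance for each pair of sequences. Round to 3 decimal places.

seq1–seq2: 12/32 sites differ → p = 0.375, d = −0.75 ln(1 − 0.5) = 0.519860 ≈ 0.520.
seq1–seq3: 7/32 sites differ → p = 0.21875, d = −0.75 ln(1 − 0.291667) = 0.258631 ≈ 0.259.
seq2–seq3: 15/32 sites differ → p = 0.46875, d = −0.75 ln(1 − 0.625) = 0.735622 ≈ 0.736.

d(seq1,seq2) = 0.520, d(seq1,seq3) = 0.259, d(seq2,seq3) = 0.736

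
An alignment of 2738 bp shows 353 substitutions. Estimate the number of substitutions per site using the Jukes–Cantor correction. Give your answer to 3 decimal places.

p = 353/2738 ≈ 0.128926.
d = −(3/4) ln(1 − 4p/3) = −0.75 ln(1 − 0.171901) = −0.75 ln(0.828099)
  = −0.75 × (-0.188623) = 0.141467 substitutions/site.

0.141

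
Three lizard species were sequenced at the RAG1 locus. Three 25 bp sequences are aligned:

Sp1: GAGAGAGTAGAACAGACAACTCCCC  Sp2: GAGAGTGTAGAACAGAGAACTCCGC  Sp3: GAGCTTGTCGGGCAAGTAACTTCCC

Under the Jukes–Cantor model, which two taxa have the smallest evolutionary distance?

Sp1 and Sp2

Sp1–Sp2: 3/25 differ, p = 0.120, d = 0.131.
Sp1–Sp3: 10/25 differ, p = 0.400, d = 0.572.
Sp2–Sp3: 10/25 differ, p = 0.400, d = 0.572.
The smallest distance is between Sp1 and Sp2.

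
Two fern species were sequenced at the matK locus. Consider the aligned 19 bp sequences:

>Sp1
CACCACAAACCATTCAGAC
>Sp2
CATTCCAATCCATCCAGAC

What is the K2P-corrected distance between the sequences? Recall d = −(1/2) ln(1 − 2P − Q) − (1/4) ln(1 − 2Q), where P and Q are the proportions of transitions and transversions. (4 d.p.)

0.3324

Of 19 sites, 3 differences are transitions and 2 are transversions, so P = 3/19 ≈ 0.157895 and Q = 2/19 ≈ 0.105263.
Under the Kimura two-parameter model, d = −½ ln(1 − 2P − Q) − ¼ ln(1 − 2Q).
1 − 2P − Q = 0.578947, giving −½ ln(0.578947) = 0.273272.
1 − 2Q = 0.789474, giving −¼ ln(0.789474) = 0.059097.
d = 0.273272 + 0.059097 = 0.332369.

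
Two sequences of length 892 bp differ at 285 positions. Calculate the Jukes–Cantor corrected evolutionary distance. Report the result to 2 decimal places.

p = 285/892 ≈ 0.319507.
d = −(3/4) ln(1 − 4p/3) = −0.75 ln(1 − 0.426009) = −0.75 ln(0.573991)
  = −0.75 × (-0.555142) = 0.416357 substitutions/site.

0.42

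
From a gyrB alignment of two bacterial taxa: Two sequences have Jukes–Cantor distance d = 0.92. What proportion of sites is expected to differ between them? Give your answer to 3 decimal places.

0.530

p = (3/4)(1 − e^(−4d/3)) = 0.75 × (1 − e^(-1.226667)) = 0.75 × (1 − 0.293268) = 0.530049.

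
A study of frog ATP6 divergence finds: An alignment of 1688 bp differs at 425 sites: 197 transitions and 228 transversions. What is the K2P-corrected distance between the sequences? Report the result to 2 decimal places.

0.31

P = 197/1688 ≈ 0.116706 and Q = 228/1688 ≈ 0.135071.
Under the Kimura two-parameter model, d = −½ ln(1 − 2P − Q) − ¼ ln(1 − 2Q).
1 − 2P − Q = 0.631517, giving −½ ln(0.631517) = 0.229815.
1 − 2Q = 0.729858, giving −¼ ln(0.729858) = 0.078726.
d = 0.229815 + 0.078726 = 0.308541.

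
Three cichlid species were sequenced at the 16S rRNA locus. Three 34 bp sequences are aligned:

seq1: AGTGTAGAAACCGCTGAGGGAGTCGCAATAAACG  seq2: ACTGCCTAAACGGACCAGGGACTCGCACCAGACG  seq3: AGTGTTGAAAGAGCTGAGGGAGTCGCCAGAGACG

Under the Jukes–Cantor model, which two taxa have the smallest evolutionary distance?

seq1 and seq3

seq1–seq2: 12/34 differ, p = 0.353, d = 0.477.
seq1–seq3: 6/34 differ, p = 0.176, d = 0.201.
seq2–seq3: 13/34 differ, p = 0.382, d = 0.535.
The smallest distance is between seq1 and seq3.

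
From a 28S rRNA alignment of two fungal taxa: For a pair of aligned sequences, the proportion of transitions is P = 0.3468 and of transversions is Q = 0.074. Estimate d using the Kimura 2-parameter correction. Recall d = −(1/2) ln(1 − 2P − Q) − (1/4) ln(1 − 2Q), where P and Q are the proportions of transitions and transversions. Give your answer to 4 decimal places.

0.7697

Under the Kimura two-parameter model, d = −½ ln(1 − 2P − Q) − ¼ ln(1 − 2Q).
1 − 2P − Q = 0.2324, giving −½ ln(0.2324) = 0.729648.
1 − 2Q = 0.852, giving −¼ ln(0.852) = 0.040042.
d = 0.729648 + 0.040042 = 0.769690.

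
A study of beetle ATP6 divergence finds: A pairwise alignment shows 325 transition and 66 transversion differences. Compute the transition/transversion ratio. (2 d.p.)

R = 325/66 = 4.924242… ≈ 4.92 (to 2 d.p.).

4.92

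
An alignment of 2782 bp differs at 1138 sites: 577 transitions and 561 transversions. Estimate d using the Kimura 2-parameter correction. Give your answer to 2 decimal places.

P = 577/2782 ≈ 0.207405 and Q = 561/2782 ≈ 0.201653.
Under the Kimura two-parameter model, d = −½ ln(1 − 2P − Q) − ¼ ln(1 − 2Q).
1 − 2P − Q = 0.383537, giving −½ ln(0.383537) = 0.479160.
1 − 2Q = 0.596694, giving −¼ ln(0.596694) = 0.129088.
d = 0.479160 + 0.129088 = 0.608248.

0.61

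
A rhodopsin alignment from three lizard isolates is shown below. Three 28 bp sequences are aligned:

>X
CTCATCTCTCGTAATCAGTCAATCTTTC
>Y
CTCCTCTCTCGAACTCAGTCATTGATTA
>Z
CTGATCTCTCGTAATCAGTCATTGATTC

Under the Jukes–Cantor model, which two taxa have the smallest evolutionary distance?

X–Y: 7/28 differ, p = 0.250, d = 0.304.
X–Z: 4/28 differ, p = 0.143, d = 0.158.
Y–Z: 5/28 differ, p = 0.179, d = 0.204.
The smallest distance is between X and Z.

X and Z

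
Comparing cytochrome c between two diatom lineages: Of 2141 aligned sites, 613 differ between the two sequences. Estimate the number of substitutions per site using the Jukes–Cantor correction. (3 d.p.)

p = 613/2141 ≈ 0.286315.
d = −(3/4) ln(1 − 4p/3) = −0.75 ln(1 − 0.381753) = −0.75 ln(0.618247)
  = −0.75 × (-0.480867) = 0.360650 substitutions/site.

0.361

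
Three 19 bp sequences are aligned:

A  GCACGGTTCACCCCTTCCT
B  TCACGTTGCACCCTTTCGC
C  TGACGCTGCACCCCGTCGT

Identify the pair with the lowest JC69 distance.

A–B: 6/19 differ, p = 0.316, d = 0.410.
A–C: 6/19 differ, p = 0.316, d = 0.410.
B–C: 5/19 differ, p = 0.263, d = 0.324.
The smallest distance is between B and C.

B and C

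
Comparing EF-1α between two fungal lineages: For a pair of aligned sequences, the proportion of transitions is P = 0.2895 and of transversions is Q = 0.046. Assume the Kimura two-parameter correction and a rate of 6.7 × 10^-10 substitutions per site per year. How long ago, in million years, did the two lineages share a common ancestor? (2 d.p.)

Under the Kimura two-parameter model, d = −½ ln(1 − 2P − Q) − ¼ ln(1 − 2Q).
1 − 2P − Q = 0.375, giving −½ ln(0.375) = 0.490415.
1 − 2Q = 0.908, giving −¼ ln(0.908) = 0.024128.
d = 0.490415 + 0.024128 = 0.514543.
Under a molecular clock d = 2μt, so t = d/(2μ) = 0.514543 / (2 × 6.7 × 10^-10) = 383.99 million years.

383.99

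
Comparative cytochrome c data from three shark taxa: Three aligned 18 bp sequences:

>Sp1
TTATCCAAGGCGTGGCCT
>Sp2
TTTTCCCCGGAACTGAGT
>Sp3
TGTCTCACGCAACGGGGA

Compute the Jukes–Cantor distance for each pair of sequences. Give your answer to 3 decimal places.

d(Sp1,Sp2) = 0.824, d(Sp1,Sp3) = 1.648, d(Sp2,Sp3) = 0.673

Sp1–Sp2: 9/18 sites differ → p = 0.5, d = −0.75 ln(1 − 0.666667) = 0.823960 ≈ 0.824.
Sp1–Sp3: 12/18 sites differ → p ≈ 0.666667, d = −0.75 ln(1 − 0.888889) = 1.647919 ≈ 1.648.
Sp2–Sp3: 8/18 sites differ → p ≈ 0.444444, d = −0.75 ln(1 − 0.592592) = 0.673455 ≈ 0.673.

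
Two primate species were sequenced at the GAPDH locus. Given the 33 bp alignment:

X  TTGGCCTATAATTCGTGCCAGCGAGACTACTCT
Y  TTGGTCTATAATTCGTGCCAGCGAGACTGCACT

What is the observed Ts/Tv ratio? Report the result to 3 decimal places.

Transitions are A↔G and C↔T; transversions are all other mismatches.
Transitions: 2. Transversions: 1.
R = 2/1 = 2.000.

2.000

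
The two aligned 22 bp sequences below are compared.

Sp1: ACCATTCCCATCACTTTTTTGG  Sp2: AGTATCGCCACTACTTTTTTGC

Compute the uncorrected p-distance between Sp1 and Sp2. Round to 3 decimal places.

The sequences differ at 7 of 22 positions (sites 2, 3, 6, 7, 11, 12, 22).
p = 7/22 = 0.318181… ≈ 0.318 (to 3 d.p.).

0.318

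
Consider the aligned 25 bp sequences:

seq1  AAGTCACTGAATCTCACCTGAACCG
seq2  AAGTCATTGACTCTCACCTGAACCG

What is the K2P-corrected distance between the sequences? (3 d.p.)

Of 25 sites, 1 differences are transitions and 1 are transversions, so P = 1/25 = 0.04 and Q = 1/25 = 0.04.
Under the Kimura two-parameter model, d = −½ ln(1 − 2P − Q) − ¼ ln(1 − 2Q).
1 − 2P − Q = 0.88, giving −½ ln(0.88) = 0.063917.
1 − 2Q = 0.92, giving −¼ ln(0.92) = 0.020845.
d = 0.063917 + 0.020845 = 0.084762.

0.085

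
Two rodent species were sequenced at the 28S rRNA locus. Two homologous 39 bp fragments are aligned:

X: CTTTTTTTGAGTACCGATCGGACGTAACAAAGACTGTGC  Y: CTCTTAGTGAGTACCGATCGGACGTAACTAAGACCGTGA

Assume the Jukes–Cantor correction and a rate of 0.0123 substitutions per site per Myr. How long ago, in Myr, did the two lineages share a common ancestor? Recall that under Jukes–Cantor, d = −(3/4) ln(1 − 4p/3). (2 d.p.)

7.00

The sequences differ at 6 of 39 sites (3, 6, 7, 29, 35, 39), so p = 6/39 ≈ 0.153846.
d = −(3/4) ln(1 − 4p/3) = −0.75 ln(1 − 0.205128) = −0.75 ln(0.794872)
  = −0.75 × (-0.229574) = 0.172181 substitutions/site.
Under a molecular clock d = 2μt, so t = d/(2μ) = 0.172181 / (2 × 0.0123) = 7.00 Myr.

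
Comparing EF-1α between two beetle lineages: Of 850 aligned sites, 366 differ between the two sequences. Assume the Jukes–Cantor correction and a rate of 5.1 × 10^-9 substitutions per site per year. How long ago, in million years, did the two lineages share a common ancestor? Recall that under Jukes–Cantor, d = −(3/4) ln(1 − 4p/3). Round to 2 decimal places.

62.76

p = 366/850 ≈ 0.430588.
d = −(3/4) ln(1 − 4p/3) = −0.75 ln(1 − 0.574117) = −0.75 ln(0.425883)
  = −0.75 × (-0.853591) = 0.640193 substitutions/site.
Under a molecular clock d = 2μt, so t = d/(2μ) = 0.640193 / (2 × 5.1 × 10^-9) = 62.76 million years.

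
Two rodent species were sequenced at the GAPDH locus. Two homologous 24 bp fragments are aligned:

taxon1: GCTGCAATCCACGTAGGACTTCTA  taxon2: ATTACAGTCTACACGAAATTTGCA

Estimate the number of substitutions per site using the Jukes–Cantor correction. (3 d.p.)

0.961

The sequences differ at 13 of 24 sites, so p = 13/24 ≈ 0.541667.
d = −(3/4) ln(1 − 4p/3) = −0.75 ln(1 − 0.722223) = −0.75 ln(0.277777)
  = −0.75 × (-1.280937) = 0.960703 substitutions/site.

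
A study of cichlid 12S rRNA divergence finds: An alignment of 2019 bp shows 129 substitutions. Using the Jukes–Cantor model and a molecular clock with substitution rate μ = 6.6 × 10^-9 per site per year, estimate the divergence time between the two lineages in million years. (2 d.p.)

5.06

p = 129/2019 ≈ 0.063893.
d = −(3/4) ln(1 − 4p/3) = −0.75 ln(1 − 0.085191) = −0.75 ln(0.914809)
  = −0.75 × (-0.089040) = 0.066780 substitutions/site.
Under a molecular clock d = 2μt, so t = d/(2μ) = 0.066780 / (2 × 6.6 × 10^-9) = 5.06 million years.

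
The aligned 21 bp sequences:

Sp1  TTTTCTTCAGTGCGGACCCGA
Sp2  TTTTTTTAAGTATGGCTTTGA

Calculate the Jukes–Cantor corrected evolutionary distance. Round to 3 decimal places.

The sequences differ at 8 of 21 sites (5, 8, 12, 13, 16, 17, 18, 19), so p = 8/21 ≈ 0.380952.
d = −(3/4) ln(1 − 4p/3) = −0.75 ln(1 − 0.507936) = −0.75 ln(0.492064)
  = −0.75 × (-0.709146) = 0.531860 substitutions/site.

0.532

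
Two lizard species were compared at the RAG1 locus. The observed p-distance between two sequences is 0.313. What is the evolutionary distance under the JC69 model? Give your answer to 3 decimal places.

d = −(3/4) ln(1 − 4p/3) = −0.75 ln(1 − 0.417333) = −0.75 ln(0.582667)
  = −0.75 × (-0.540139) = 0.405104 substitutions/site.

0.405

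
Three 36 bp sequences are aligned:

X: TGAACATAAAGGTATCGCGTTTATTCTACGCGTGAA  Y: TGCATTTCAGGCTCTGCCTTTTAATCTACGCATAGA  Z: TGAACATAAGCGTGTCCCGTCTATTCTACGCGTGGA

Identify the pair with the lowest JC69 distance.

X–Y: 14/36 differ, p = 0.389, d = 0.548.
X–Z: 6/36 differ, p = 0.167, d = 0.188.
Y–Z: 13/36 differ, p = 0.361, d = 0.493.
The smallest distance is between X and Z.

X and Z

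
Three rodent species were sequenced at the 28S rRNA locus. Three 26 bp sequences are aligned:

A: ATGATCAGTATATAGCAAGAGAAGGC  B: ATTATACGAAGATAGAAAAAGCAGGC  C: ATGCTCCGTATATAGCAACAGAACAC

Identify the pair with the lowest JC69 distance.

A–B: 8/26 differ, p = 0.308, d = 0.396.
A–C: 5/26 differ, p = 0.192, d = 0.222.
B–C: 10/26 differ, p = 0.385, d = 0.539.
The smallest distance is between A and C.

A and C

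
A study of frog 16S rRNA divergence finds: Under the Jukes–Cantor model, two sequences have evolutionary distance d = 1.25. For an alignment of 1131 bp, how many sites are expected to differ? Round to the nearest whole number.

Invert JC69: p = (3/4)(1 − e^(−4d/3)) = 0.75 × (1 − e^(-1.666667)) = 0.75 × (1 − 0.188876) = 0.608343.
Expected differing sites = pL ≈ 0.608343 × 1131 = 688.035933 ≈ 688.

688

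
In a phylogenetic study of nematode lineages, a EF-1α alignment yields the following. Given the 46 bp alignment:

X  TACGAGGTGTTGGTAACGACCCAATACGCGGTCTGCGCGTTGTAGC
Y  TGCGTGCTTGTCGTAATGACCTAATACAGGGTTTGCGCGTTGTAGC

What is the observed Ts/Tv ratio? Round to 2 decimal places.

0.83

Transitions are A↔G and C↔T; transversions are all other mismatches.
Transitions: 5. Transversions: 6.
R = 5/6 = 0.833333… ≈ 0.83 (to 2 d.p.).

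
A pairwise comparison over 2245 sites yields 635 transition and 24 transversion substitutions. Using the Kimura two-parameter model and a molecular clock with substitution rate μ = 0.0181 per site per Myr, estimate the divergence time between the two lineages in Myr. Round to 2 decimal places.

P = 635/2245 ≈ 0.282851 and Q = 24/2245 ≈ 0.01069.
Under the Kimura two-parameter model, d = −½ ln(1 − 2P − Q) − ¼ ln(1 − 2Q).
1 − 2P − Q = 0.423608, giving −½ ln(0.423608) = 0.429473.
1 − 2Q = 0.97862, giving −¼ ln(0.97862) = 0.005403.
d = 0.429473 + 0.005403 = 0.434876.
Under a molecular clock d = 2μt, so t = d/(2μ) = 0.434876 / (2 × 0.0181) = 12.01 Myr.

12.01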